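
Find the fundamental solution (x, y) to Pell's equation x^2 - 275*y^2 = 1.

First expand sqrt(275) as a continued fraction. With x_i = (sqrt(275) + m_i)/d_i and (m_0, d_0) = (0, 1): a_0 = floor(sqrt(275)) = 16, since 16^2 = 256 <= 275 < 289 = 17^2.
Iterate m_{i+1} = d_i*a_i - m_i, d_{i+1} = (275 - m_{i+1}^2)/d_i, a_{i+1} = floor((a_0 + m_{i+1})/d_{i+1}):
  m_1 = 1*16 - 0 = 16, d_1 = (275 - 16^2)/1 = 19/1 = 19, a_1 = floor((16 + 16)/19) = 1.
  m_2 = 19*1 - 16 = 3, d_2 = (275 - 3^2)/19 = 266/19 = 14, a_2 = floor((16 + 3)/14) = 1.
  m_3 = 14*1 - 3 = 11, d_3 = (275 - 11^2)/14 = 154/14 = 11, a_3 = floor((16 + 11)/11) = 2.
  m_4 = 11*2 - 11 = 11, d_4 = (275 - 11^2)/11 = 154/11 = 14, a_4 = floor((16 + 11)/14) = 1.
  m_5 = 14*1 - 11 = 3, d_5 = (275 - 3^2)/14 = 266/14 = 19, a_5 = floor((16 + 3)/19) = 1.
  m_6 = 19*1 - 3 = 16, d_6 = (275 - 16^2)/19 = 19/19 = 1, a_6 = floor((16 + 16)/1) = 32.
  m_7 = 1*32 - 16 = 16, d_7 = (275 - 16^2)/1 = 19/1 = 19: (m_7, d_7) = (m_1, d_1) = (16, 19), so from here the quotients repeat a_1, ..., a_6; the period length is 6.
So sqrt(275) = [16; (1, 1, 2, 1, 1, 32)] with period length k = 6.
k is even, so the fundamental solution of x^2 - 275y^2 = 1 is (p_{k-1}, q_{k-1}) = (p_5, q_5); compute convergents through index 5.
Convergents (p_i = a_i*p_{i-1} + p_{i-2}, q_i = a_i*q_{i-1} + q_{i-2} with p_{-2}=0, p_{-1}=1, q_{-2}=1, q_{-1}=0):
  i=0: a_0=16, p_0 = 16*1 + 0 = 16, q_0 = 16*0 + 1 = 1.
  i=1: a_1=1, p_1 = 1*16 + 1 = 17, q_1 = 1*1 + 0 = 1.
  i=2: a_2=1, p_2 = 1*17 + 16 = 33, q_2 = 1*1 + 1 = 2.
  i=3: a_3=2, p_3 = 2*33 + 17 = 83, q_3 = 2*2 + 1 = 5.
  i=4: a_4=1, p_4 = 1*83 + 33 = 116, q_4 = 1*5 + 2 = 7.
  i=5: a_5=1, p_5 = 1*116 + 83 = 199, q_5 = 1*7 + 5 = 12.
Check: 199^2 - 275*12^2 = 39601 - 39600 = 1, so (x, y) = (199, 12) solves the equation, and by the theorem it is the least positive solution.

(x, y) = (199, 12)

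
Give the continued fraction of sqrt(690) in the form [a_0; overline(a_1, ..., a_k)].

[26; overline(3, 1, 2, 1, 3, 52)]

Write x_i = (sqrt(690) + m_i)/d_i with (m_0, d_0) = (0, 1). a_0 = floor(sqrt(690)) = 26, since 26^2 = 676 <= 690 < 729 = 27^2.
Iterate m_{i+1} = d_i*a_i - m_i, d_{i+1} = (690 - m_{i+1}^2)/d_i, a_{i+1} = floor((a_0 + m_{i+1})/d_{i+1}):
  m_1 = 1*26 - 0 = 26, d_1 = (690 - 26^2)/1 = 14/1 = 14, a_1 = floor((26 + 26)/14) = 3.
  m_2 = 14*3 - 26 = 16, d_2 = (690 - 16^2)/14 = 434/14 = 31, a_2 = floor((26 + 16)/31) = 1.
  m_3 = 31*1 - 16 = 15, d_3 = (690 - 15^2)/31 = 465/31 = 15, a_3 = floor((26 + 15)/15) = 2.
  m_4 = 15*2 - 15 = 15, d_4 = (690 - 15^2)/15 = 465/15 = 31, a_4 = floor((26 + 15)/31) = 1.
  m_5 = 31*1 - 15 = 16, d_5 = (690 - 16^2)/31 = 434/31 = 14, a_5 = floor((26 + 16)/14) = 3.
  m_6 = 14*3 - 16 = 26, d_6 = (690 - 26^2)/14 = 14/14 = 1, a_6 = floor((26 + 26)/1) = 52.
  m_7 = 1*52 - 26 = 26, d_7 = (690 - 26^2)/1 = 14/1 = 14: (m_7, d_7) = (m_1, d_1) = (26, 14), so from here the quotients repeat a_1, ..., a_6; the period length is 6.
Hence the expansion of sqrt(690) is a_0 = 26 followed by the repeating block 3, 1, 2, 1, 3, 52 (period 6).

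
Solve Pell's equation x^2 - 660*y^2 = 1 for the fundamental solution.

First expand sqrt(660) as a continued fraction. With x_i = (sqrt(660) + m_i)/d_i and (m_0, d_0) = (0, 1): a_0 = floor(sqrt(660)) = 25, since 25^2 = 625 <= 660 < 676 = 26^2.
Iterate m_{i+1} = d_i*a_i - m_i, d_{i+1} = (660 - m_{i+1}^2)/d_i, a_{i+1} = floor((a_0 + m_{i+1})/d_{i+1}):
  m_1 = 1*25 - 0 = 25, d_1 = (660 - 25^2)/1 = 35/1 = 35, a_1 = floor((25 + 25)/35) = 1.
  m_2 = 35*1 - 25 = 10, d_2 = (660 - 10^2)/35 = 560/35 = 16, a_2 = floor((25 + 10)/16) = 2.
  m_3 = 16*2 - 10 = 22, d_3 = (660 - 22^2)/16 = 176/16 = 11, a_3 = floor((25 + 22)/11) = 4.
  m_4 = 11*4 - 22 = 22, d_4 = (660 - 22^2)/11 = 176/11 = 16, a_4 = floor((25 + 22)/16) = 2.
  m_5 = 16*2 - 22 = 10, d_5 = (660 - 10^2)/16 = 560/16 = 35, a_5 = floor((25 + 10)/35) = 1.
  m_6 = 35*1 - 10 = 25, d_6 = (660 - 25^2)/35 = 35/35 = 1, a_6 = floor((25 + 25)/1) = 50.
  m_7 = 1*50 - 25 = 25, d_7 = (660 - 25^2)/1 = 35/1 = 35: (m_7, d_7) = (m_1, d_1) = (25, 35), so from here the quotients repeat a_1, ..., a_6; the period length is 6.
So sqrt(660) = [25; (1, 2, 4, 2, 1, 50)] with period length k = 6.
k is even, so the fundamental solution of x^2 - 660y^2 = 1 is (p_{k-1}, q_{k-1}) = (p_5, q_5); compute convergents through index 5.
Convergents (p_i = a_i*p_{i-1} + p_{i-2}, q_i = a_i*q_{i-1} + q_{i-2} with p_{-2}=0, p_{-1}=1, q_{-2}=1, q_{-1}=0):
  i=0: a_0=25, p_0 = 25*1 + 0 = 25, q_0 = 25*0 + 1 = 1.
  i=1: a_1=1, p_1 = 1*25 + 1 = 26, q_1 = 1*1 + 0 = 1.
  i=2: a_2=2, p_2 = 2*26 + 25 = 77, q_2 = 2*1 + 1 = 3.
  i=3: a_3=4, p_3 = 4*77 + 26 = 334, q_3 = 4*3 + 1 = 13.
  i=4: a_4=2, p_4 = 2*334 + 77 = 745, q_4 = 2*13 + 3 = 29.
  i=5: a_5=1, p_5 = 1*745 + 334 = 1079, q_5 = 1*29 + 13 = 42.
Check: 1079^2 - 660*42^2 = 1164241 - 1164240 = 1, so (x, y) = (1079, 42) solves the equation, and by the theorem it is the least positive solution.

(x, y) = (1079, 42)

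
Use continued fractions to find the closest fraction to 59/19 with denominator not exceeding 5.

Expand x = 59/19 as a continued fraction with the Euclidean algorithm:
  59 = 3*19 + 2, so a_0 = 3.
  19 = 9*2 + 1, so a_1 = 9.
  2 = 2*1 + 0, so a_2 = 2.
so x = [3; 9, 2].
Convergents (p_i = a_i*p_{i-1} + p_{i-2}, q_i = a_i*q_{i-1} + q_{i-2} with p_{-2}=0, p_{-1}=1, q_{-2}=1, q_{-1}=0), until the denominator exceeds 5:
  i=0: a_0=3, p_0 = 3*1 + 0 = 3, q_0 = 3*0 + 1 = 1.
  i=1: a_1=9, p_1 = 9*3 + 1 = 28, q_1 = 9*1 + 0 = 9.
q_1 = 9 > 5, so the last convergent with denominator <= 5 is p_0/q_0 = 3/1.
The closest fraction with denominator <= 5 is either p_0/q_0 or the intermediate fraction (k*p_0 + p_{-1})/(k*q_0 + q_{-1}) with the largest k >= 1 whose denominator stays <= 5; these approach x as k grows, and every other convergent or intermediate fraction in range is farther away.
Largest k: floor((5 - q_{-1})/q_0) = floor((5 - 0)/1) = 5 (using the seeds p_{-1} = 1, q_{-1} = 0).
That gives (5*3 + 1)/(5*1 + 0) = 16/5.
Compare the errors: |x - 3/1| = |59*1 - 3*19|/(19*1) = 2/19, and |x - 16/5| = |59*5 - 16*19|/(19*5) = 9/95.
Cross-multiplying, 9*19 = 171 < 190 = 2*95, so 9/95 is smaller: the intermediate fraction 16/5 is closer to x than 3/1.

16/5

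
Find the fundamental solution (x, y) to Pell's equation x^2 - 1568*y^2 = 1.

First expand sqrt(1568) as a continued fraction. With x_i = (sqrt(1568) + m_i)/d_i and (m_0, d_0) = (0, 1): a_0 = floor(sqrt(1568)) = 39, since 39^2 = 1521 <= 1568 < 1600 = 40^2.
Iterate m_{i+1} = d_i*a_i - m_i, d_{i+1} = (1568 - m_{i+1}^2)/d_i, a_{i+1} = floor((a_0 + m_{i+1})/d_{i+1}):
  m_1 = 1*39 - 0 = 39, d_1 = (1568 - 39^2)/1 = 47/1 = 47, a_1 = floor((39 + 39)/47) = 1.
  m_2 = 47*1 - 39 = 8, d_2 = (1568 - 8^2)/47 = 1504/47 = 32, a_2 = floor((39 + 8)/32) = 1.
  m_3 = 32*1 - 8 = 24, d_3 = (1568 - 24^2)/32 = 992/32 = 31, a_3 = floor((39 + 24)/31) = 2.
  m_4 = 31*2 - 24 = 38, d_4 = (1568 - 38^2)/31 = 124/31 = 4, a_4 = floor((39 + 38)/4) = 19.
  m_5 = 4*19 - 38 = 38, d_5 = (1568 - 38^2)/4 = 124/4 = 31, a_5 = floor((39 + 38)/31) = 2.
  m_6 = 31*2 - 38 = 24, d_6 = (1568 - 24^2)/31 = 992/31 = 32, a_6 = floor((39 + 24)/32) = 1.
  m_7 = 32*1 - 24 = 8, d_7 = (1568 - 8^2)/32 = 1504/32 = 47, a_7 = floor((39 + 8)/47) = 1.
  m_8 = 47*1 - 8 = 39, d_8 = (1568 - 39^2)/47 = 47/47 = 1, a_8 = floor((39 + 39)/1) = 78.
  m_9 = 1*78 - 39 = 39, d_9 = (1568 - 39^2)/1 = 47/1 = 47: (m_9, d_9) = (m_1, d_1) = (39, 47), so from here the quotients repeat a_1, ..., a_8; the period length is 8.
So sqrt(1568) = [39; (1, 1, 2, 19, 2, 1, 1, 78)] with period length k = 8.
k is even, so the fundamental solution of x^2 - 1568y^2 = 1 is (p_{k-1}, q_{k-1}) = (p_7, q_7); compute convergents through index 7.
Convergents (p_i = a_i*p_{i-1} + p_{i-2}, q_i = a_i*q_{i-1} + q_{i-2} with p_{-2}=0, p_{-1}=1, q_{-2}=1, q_{-1}=0):
  i=0: a_0=39, p_0 = 39*1 + 0 = 39, q_0 = 39*0 + 1 = 1.
  i=1: a_1=1, p_1 = 1*39 + 1 = 40, q_1 = 1*1 + 0 = 1.
  i=2: a_2=1, p_2 = 1*40 + 39 = 79, q_2 = 1*1 + 1 = 2.
  i=3: a_3=2, p_3 = 2*79 + 40 = 198, q_3 = 2*2 + 1 = 5.
  i=4: a_4=19, p_4 = 19*198 + 79 = 3841, q_4 = 19*5 + 2 = 97.
  i=5: a_5=2, p_5 = 2*3841 + 198 = 7880, q_5 = 2*97 + 5 = 199.
  i=6: a_6=1, p_6 = 1*7880 + 3841 = 11721, q_6 = 1*199 + 97 = 296.
  i=7: a_7=1, p_7 = 1*11721 + 7880 = 19601, q_7 = 1*296 + 199 = 495.
Check: 19601^2 - 1568*495^2 = 384199201 - 384199200 = 1, so (x, y) = (19601, 495) solves the equation, and by the theorem it is the least positive solution.

(x, y) = (19601, 495)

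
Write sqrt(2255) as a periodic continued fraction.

Write x_i = (sqrt(2255) + m_i)/d_i with (m_0, d_0) = (0, 1). a_0 = floor(sqrt(2255)) = 47, since 47^2 = 2209 <= 2255 < 2304 = 48^2.
Iterate m_{i+1} = d_i*a_i - m_i, d_{i+1} = (2255 - m_{i+1}^2)/d_i, a_{i+1} = floor((a_0 + m_{i+1})/d_{i+1}):
  m_1 = 1*47 - 0 = 47, d_1 = (2255 - 47^2)/1 = 46/1 = 46, a_1 = floor((47 + 47)/46) = 2.
  m_2 = 46*2 - 47 = 45, d_2 = (2255 - 45^2)/46 = 230/46 = 5, a_2 = floor((47 + 45)/5) = 18.
  m_3 = 5*18 - 45 = 45, d_3 = (2255 - 45^2)/5 = 230/5 = 46, a_3 = floor((47 + 45)/46) = 2.
  m_4 = 46*2 - 45 = 47, d_4 = (2255 - 47^2)/46 = 46/46 = 1, a_4 = floor((47 + 47)/1) = 94.
  m_5 = 1*94 - 47 = 47, d_5 = (2255 - 47^2)/1 = 46/1 = 46: (m_5, d_5) = (m_1, d_1) = (47, 46), so from here the quotients repeat a_1, ..., a_4; the period length is 4.
Hence the expansion of sqrt(2255) is a_0 = 47 followed by the repeating block 2, 18, 2, 94 (period 4).

[47; (2, 18, 2, 94)]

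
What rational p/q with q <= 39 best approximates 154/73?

Expand x = 154/73 as a continued fraction with the Euclidean algorithm:
  154 = 2*73 + 8, so a_0 = 2.
  73 = 9*8 + 1, so a_1 = 9.
  8 = 8*1 + 0, so a_2 = 8.
so x = [2; 9, 8].
Convergents (p_i = a_i*p_{i-1} + p_{i-2}, q_i = a_i*q_{i-1} + q_{i-2} with p_{-2}=0, p_{-1}=1, q_{-2}=1, q_{-1}=0), until the denominator exceeds 39:
  i=0: a_0=2, p_0 = 2*1 + 0 = 2, q_0 = 2*0 + 1 = 1.
  i=1: a_1=9, p_1 = 9*2 + 1 = 19, q_1 = 9*1 + 0 = 9.
  i=2: a_2=8, p_2 = 8*19 + 2 = 154, q_2 = 8*9 + 1 = 73.
q_2 = 73 > 39, so the last convergent with denominator <= 39 is p_1/q_1 = 19/9.
The closest fraction with denominator <= 39 is either p_1/q_1 or the intermediate fraction (k*p_1 + p_0)/(k*q_1 + q_0) with the largest k >= 1 whose denominator stays <= 39; these approach x as k grows, and every other convergent or intermediate fraction in range is farther away.
Largest k: floor((39 - q_0)/q_1) = floor((39 - 1)/9) = 4.
That gives (4*19 + 2)/(4*9 + 1) = 78/37.
Compare the errors: |x - 19/9| = |154*9 - 19*73|/(73*9) = 1/657, and |x - 78/37| = |154*37 - 78*73|/(73*37) = 4/2701.
Cross-multiplying, 4*657 = 2628 < 2701 = 1*2701, so 4/2701 is smaller: the intermediate fraction 78/37 is closer to x than 19/9.

78/37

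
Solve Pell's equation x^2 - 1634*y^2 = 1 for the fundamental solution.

First expand sqrt(1634) as a continued fraction. With x_i = (sqrt(1634) + m_i)/d_i and (m_0, d_0) = (0, 1): a_0 = floor(sqrt(1634)) = 40, since 40^2 = 1600 <= 1634 < 1681 = 41^2.
Iterate m_{i+1} = d_i*a_i - m_i, d_{i+1} = (1634 - m_{i+1}^2)/d_i, a_{i+1} = floor((a_0 + m_{i+1})/d_{i+1}):
  m_1 = 1*40 - 0 = 40, d_1 = (1634 - 40^2)/1 = 34/1 = 34, a_1 = floor((40 + 40)/34) = 2.
  m_2 = 34*2 - 40 = 28, d_2 = (1634 - 28^2)/34 = 850/34 = 25, a_2 = floor((40 + 28)/25) = 2.
  m_3 = 25*2 - 28 = 22, d_3 = (1634 - 22^2)/25 = 1150/25 = 46, a_3 = floor((40 + 22)/46) = 1.
  m_4 = 46*1 - 22 = 24, d_4 = (1634 - 24^2)/46 = 1058/46 = 23, a_4 = floor((40 + 24)/23) = 2.
  m_5 = 23*2 - 24 = 22, d_5 = (1634 - 22^2)/23 = 1150/23 = 50, a_5 = floor((40 + 22)/50) = 1.
  m_6 = 50*1 - 22 = 28, d_6 = (1634 - 28^2)/50 = 850/50 = 17, a_6 = floor((40 + 28)/17) = 4.
  m_7 = 17*4 - 28 = 40, d_7 = (1634 - 40^2)/17 = 34/17 = 2, a_7 = floor((40 + 40)/2) = 40.
  m_8 = 2*40 - 40 = 40, d_8 = (1634 - 40^2)/2 = 34/2 = 17, a_8 = floor((40 + 40)/17) = 4.
  m_9 = 17*4 - 40 = 28, d_9 = (1634 - 28^2)/17 = 850/17 = 50, a_9 = floor((40 + 28)/50) = 1.
  m_10 = 50*1 - 28 = 22, d_10 = (1634 - 22^2)/50 = 1150/50 = 23, a_10 = floor((40 + 22)/23) = 2.
  m_11 = 23*2 - 22 = 24, d_11 = (1634 - 24^2)/23 = 1058/23 = 46, a_11 = floor((40 + 24)/46) = 1.
  m_12 = 46*1 - 24 = 22, d_12 = (1634 - 22^2)/46 = 1150/46 = 25, a_12 = floor((40 + 22)/25) = 2.
  m_13 = 25*2 - 22 = 28, d_13 = (1634 - 28^2)/25 = 850/25 = 34, a_13 = floor((40 + 28)/34) = 2.
  m_14 = 34*2 - 28 = 40, d_14 = (1634 - 40^2)/34 = 34/34 = 1, a_14 = floor((40 + 40)/1) = 80.
  m_15 = 1*80 - 40 = 40, d_15 = (1634 - 40^2)/1 = 34/1 = 34: (m_15, d_15) = (m_1, d_1) = (40, 34), so from here the quotients repeat a_1, ..., a_14; the period length is 14.
So sqrt(1634) = [40; (2, 2, 1, 2, 1, 4, 40, 4, 1, 2, 1, 2, 2, 80)] with period length k = 14.
k is even, so the fundamental solution of x^2 - 1634y^2 = 1 is (p_{k-1}, q_{k-1}) = (p_13, q_13); compute convergents through index 13.
Convergents (p_i = a_i*p_{i-1} + p_{i-2}, q_i = a_i*q_{i-1} + q_{i-2} with p_{-2}=0, p_{-1}=1, q_{-2}=1, q_{-1}=0):
  i=0: a_0=40, p_0 = 40*1 + 0 = 40, q_0 = 40*0 + 1 = 1.
  i=1: a_1=2, p_1 = 2*40 + 1 = 81, q_1 = 2*1 + 0 = 2.
  i=2: a_2=2, p_2 = 2*81 + 40 = 202, q_2 = 2*2 + 1 = 5.
  i=3: a_3=1, p_3 = 1*202 + 81 = 283, q_3 = 1*5 + 2 = 7.
  i=4: a_4=2, p_4 = 2*283 + 202 = 768, q_4 = 2*7 + 5 = 19.
  i=5: a_5=1, p_5 = 1*768 + 283 = 1051, q_5 = 1*19 + 7 = 26.
  i=6: a_6=4, p_6 = 4*1051 + 768 = 4972, q_6 = 4*26 + 19 = 123.
  i=7: a_7=40, p_7 = 40*4972 + 1051 = 199931, q_7 = 40*123 + 26 = 4946.
  i=8: a_8=4, p_8 = 4*199931 + 4972 = 804696, q_8 = 4*4946 + 123 = 19907.
  i=9: a_9=1, p_9 = 1*804696 + 199931 = 1004627, q_9 = 1*19907 + 4946 = 24853.
  i=10: a_10=2, p_10 = 2*1004627 + 804696 = 2813950, q_10 = 2*24853 + 19907 = 69613.
  i=11: a_11=1, p_11 = 1*2813950 + 1004627 = 3818577, q_11 = 1*69613 + 24853 = 94466.
  i=12: a_12=2, p_12 = 2*3818577 + 2813950 = 10451104, q_12 = 2*94466 + 69613 = 258545.
  i=13: a_13=2, p_13 = 2*10451104 + 3818577 = 24720785, q_13 = 2*258545 + 94466 = 611556.
Check: 24720785^2 - 1634*611556^2 = 611117211016225 - 611117211016224 = 1, so (x, y) = (24720785, 611556) solves the equation, and by the theorem it is the least positive solution.

(x, y) = (24720785, 611556)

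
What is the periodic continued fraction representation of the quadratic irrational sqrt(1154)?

Write x_i = (sqrt(1154) + m_i)/d_i with (m_0, d_0) = (0, 1). a_0 = floor(sqrt(1154)) = 33, since 33^2 = 1089 <= 1154 < 1156 = 34^2.
Iterate m_{i+1} = d_i*a_i - m_i, d_{i+1} = (1154 - m_{i+1}^2)/d_i, a_{i+1} = floor((a_0 + m_{i+1})/d_{i+1}):
  m_1 = 1*33 - 0 = 33, d_1 = (1154 - 33^2)/1 = 65/1 = 65, a_1 = floor((33 + 33)/65) = 1.
  m_2 = 65*1 - 33 = 32, d_2 = (1154 - 32^2)/65 = 130/65 = 2, a_2 = floor((33 + 32)/2) = 32.
  m_3 = 2*32 - 32 = 32, d_3 = (1154 - 32^2)/2 = 130/2 = 65, a_3 = floor((33 + 32)/65) = 1.
  m_4 = 65*1 - 32 = 33, d_4 = (1154 - 33^2)/65 = 65/65 = 1, a_4 = floor((33 + 33)/1) = 66.
  m_5 = 1*66 - 33 = 33, d_5 = (1154 - 33^2)/1 = 65/1 = 65: (m_5, d_5) = (m_1, d_1) = (33, 65), so from here the quotients repeat a_1, ..., a_4; the period length is 4.
Hence the expansion of sqrt(1154) is a_0 = 33 followed by the repeating block 1, 32, 1, 66 (period 4).

[33; (1, 32, 1, 66)]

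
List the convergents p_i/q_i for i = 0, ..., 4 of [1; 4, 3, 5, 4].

1/1, 5/4, 16/13, 85/69, 356/289

Using the convergent recurrence p_i = a_i*p_{i-1} + p_{i-2}, q_i = a_i*q_{i-1} + q_{i-2} with p_{-2}=0, p_{-1}=1, q_{-2}=1, q_{-1}=0:
  i=0: a_0=1, p_0 = 1*1 + 0 = 1, q_0 = 1*0 + 1 = 1.
  i=1: a_1=4, p_1 = 4*1 + 1 = 5, q_1 = 4*1 + 0 = 4.
  i=2: a_2=3, p_2 = 3*5 + 1 = 16, q_2 = 3*4 + 1 = 13.
  i=3: a_3=5, p_3 = 5*16 + 5 = 85, q_3 = 5*13 + 4 = 69.
  i=4: a_4=4, p_4 = 4*85 + 16 = 356, q_4 = 4*69 + 13 = 289.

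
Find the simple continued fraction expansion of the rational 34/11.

[3; 11]

Run the Euclidean algorithm on 34 and 11; the successive quotients are the partial quotients a_0, a_1, ... (each step inverts the fractional part left over by the previous one):
  34 = 3*11 + 1, so a_0 = 3.
  11 = 11*1 + 0, so a_1 = 11.
The remainder reaches 0 after 2 divisions, so the expansion has 2 partial quotients, read off in order.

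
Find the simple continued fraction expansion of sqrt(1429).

[37; (1, 4, 18, 1, 2, 2, 1, 18, 4, 1, 74)]

Write x_i = (sqrt(1429) + m_i)/d_i with (m_0, d_0) = (0, 1). a_0 = floor(sqrt(1429)) = 37, since 37^2 = 1369 <= 1429 < 1444 = 38^2.
Iterate m_{i+1} = d_i*a_i - m_i, d_{i+1} = (1429 - m_{i+1}^2)/d_i, a_{i+1} = floor((a_0 + m_{i+1})/d_{i+1}):
  m_1 = 1*37 - 0 = 37, d_1 = (1429 - 37^2)/1 = 60/1 = 60, a_1 = floor((37 + 37)/60) = 1.
  m_2 = 60*1 - 37 = 23, d_2 = (1429 - 23^2)/60 = 900/60 = 15, a_2 = floor((37 + 23)/15) = 4.
  m_3 = 15*4 - 23 = 37, d_3 = (1429 - 37^2)/15 = 60/15 = 4, a_3 = floor((37 + 37)/4) = 18.
  m_4 = 4*18 - 37 = 35, d_4 = (1429 - 35^2)/4 = 204/4 = 51, a_4 = floor((37 + 35)/51) = 1.
  m_5 = 51*1 - 35 = 16, d_5 = (1429 - 16^2)/51 = 1173/51 = 23, a_5 = floor((37 + 16)/23) = 2.
  m_6 = 23*2 - 16 = 30, d_6 = (1429 - 30^2)/23 = 529/23 = 23, a_6 = floor((37 + 30)/23) = 2.
  m_7 = 23*2 - 30 = 16, d_7 = (1429 - 16^2)/23 = 1173/23 = 51, a_7 = floor((37 + 16)/51) = 1.
  m_8 = 51*1 - 16 = 35, d_8 = (1429 - 35^2)/51 = 204/51 = 4, a_8 = floor((37 + 35)/4) = 18.
  m_9 = 4*18 - 35 = 37, d_9 = (1429 - 37^2)/4 = 60/4 = 15, a_9 = floor((37 + 37)/15) = 4.
  m_10 = 15*4 - 37 = 23, d_10 = (1429 - 23^2)/15 = 900/15 = 60, a_10 = floor((37 + 23)/60) = 1.
  m_11 = 60*1 - 23 = 37, d_11 = (1429 - 37^2)/60 = 60/60 = 1, a_11 = floor((37 + 37)/1) = 74.
  m_12 = 1*74 - 37 = 37, d_12 = (1429 - 37^2)/1 = 60/1 = 60: (m_12, d_12) = (m_1, d_1) = (37, 60), so from here the quotients repeat a_1, ..., a_11; the period length is 11.
Hence the expansion of sqrt(1429) is a_0 = 37 followed by the repeating block 1, 4, 18, 1, 2, 2, 1, 18, 4, 1, 74 (period 11).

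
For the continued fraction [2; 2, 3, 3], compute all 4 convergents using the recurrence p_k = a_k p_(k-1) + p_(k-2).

2/1, 5/2, 17/7, 56/23

Using the convergent recurrence p_i = a_i*p_{i-1} + p_{i-2}, q_i = a_i*q_{i-1} + q_{i-2} with p_{-2}=0, p_{-1}=1, q_{-2}=1, q_{-1}=0:
  i=0: a_0=2, p_0 = 2*1 + 0 = 2, q_0 = 2*0 + 1 = 1.
  i=1: a_1=2, p_1 = 2*2 + 1 = 5, q_1 = 2*1 + 0 = 2.
  i=2: a_2=3, p_2 = 3*5 + 2 = 17, q_2 = 3*2 + 1 = 7.
  i=3: a_3=3, p_3 = 3*17 + 5 = 56, q_3 = 3*7 + 2 = 23.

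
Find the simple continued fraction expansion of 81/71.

[1; 7, 10]

Run the Euclidean algorithm on 81 and 71; the successive quotients are the partial quotients a_0, a_1, ... (each step inverts the fractional part left over by the previous one):
  81 = 1*71 + 10, so a_0 = 1.
  71 = 7*10 + 1, so a_1 = 7.
  10 = 10*1 + 0, so a_2 = 10.
The remainder reaches 0 after 3 divisions, so the expansion has 3 partial quotients, read off in order.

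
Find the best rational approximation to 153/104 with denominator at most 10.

Expand x = 153/104 as a continued fraction with the Euclidean algorithm:
  153 = 1*104 + 49, so a_0 = 1.
  104 = 2*49 + 6, so a_1 = 2.
  49 = 8*6 + 1, so a_2 = 8.
  6 = 6*1 + 0, so a_3 = 6.
so x = [1; 2, 8, 6].
Convergents (p_i = a_i*p_{i-1} + p_{i-2}, q_i = a_i*q_{i-1} + q_{i-2} with p_{-2}=0, p_{-1}=1, q_{-2}=1, q_{-1}=0), until the denominator exceeds 10:
  i=0: a_0=1, p_0 = 1*1 + 0 = 1, q_0 = 1*0 + 1 = 1.
  i=1: a_1=2, p_1 = 2*1 + 1 = 3, q_1 = 2*1 + 0 = 2.
  i=2: a_2=8, p_2 = 8*3 + 1 = 25, q_2 = 8*2 + 1 = 17.
q_2 = 17 > 10, so the last convergent with denominator <= 10 is p_1/q_1 = 3/2.
The closest fraction with denominator <= 10 is either p_1/q_1 or the intermediate fraction (k*p_1 + p_0)/(k*q_1 + q_0) with the largest k >= 1 whose denominator stays <= 10; these approach x as k grows, and every other convergent or intermediate fraction in range is farther away.
Largest k: floor((10 - q_0)/q_1) = floor((10 - 1)/2) = 4.
That gives (4*3 + 1)/(4*2 + 1) = 13/9.
Compare the errors: |x - 3/2| = |153*2 - 3*104|/(104*2) = 6/208, and |x - 13/9| = |153*9 - 13*104|/(104*9) = 25/936.
Cross-multiplying, 25*208 = 5200 < 5616 = 6*936, so 25/936 is smaller: the intermediate fraction 13/9 is closer to x than 3/2.

13/9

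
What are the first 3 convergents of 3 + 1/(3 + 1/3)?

3/1, 10/3, 33/10

Using the convergent recurrence p_i = a_i*p_{i-1} + p_{i-2}, q_i = a_i*q_{i-1} + q_{i-2} with p_{-2}=0, p_{-1}=1, q_{-2}=1, q_{-1}=0:
  i=0: a_0=3, p_0 = 3*1 + 0 = 3, q_0 = 3*0 + 1 = 1.
  i=1: a_1=3, p_1 = 3*3 + 1 = 10, q_1 = 3*1 + 0 = 3.
  i=2: a_2=3, p_2 = 3*10 + 3 = 33, q_2 = 3*3 + 1 = 10.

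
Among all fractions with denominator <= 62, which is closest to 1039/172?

Expand x = 1039/172 as a continued fraction with the Euclidean algorithm:
  1039 = 6*172 + 7, so a_0 = 6.
  172 = 24*7 + 4, so a_1 = 24.
  7 = 1*4 + 3, so a_2 = 1.
  4 = 1*3 + 1, so a_3 = 1.
  3 = 3*1 + 0, so a_4 = 3.
so x = [6; 24, 1, 1, 3].
Convergents (p_i = a_i*p_{i-1} + p_{i-2}, q_i = a_i*q_{i-1} + q_{i-2} with p_{-2}=0, p_{-1}=1, q_{-2}=1, q_{-1}=0), until the denominator exceeds 62:
  i=0: a_0=6, p_0 = 6*1 + 0 = 6, q_0 = 6*0 + 1 = 1.
  i=1: a_1=24, p_1 = 24*6 + 1 = 145, q_1 = 24*1 + 0 = 24.
  i=2: a_2=1, p_2 = 1*145 + 6 = 151, q_2 = 1*24 + 1 = 25.
  i=3: a_3=1, p_3 = 1*151 + 145 = 296, q_3 = 1*25 + 24 = 49.
  i=4: a_4=3, p_4 = 3*296 + 151 = 1039, q_4 = 3*49 + 25 = 172.
q_4 = 172 > 62, so the last convergent with denominator <= 62 is p_3/q_3 = 296/49.
The closest fraction with denominator <= 62 is either p_3/q_3 or the intermediate fraction (k*p_3 + p_2)/(k*q_3 + q_2) with the largest k >= 1 whose denominator stays <= 62; these approach x as k grows, and every other convergent or intermediate fraction in range is farther away.
Largest k: floor((62 - q_2)/q_3) = floor((62 - 25)/49) = 0.
Since k = 0, no intermediate fraction beyond p_3/q_3 has denominator <= 62, so the convergent 296/49 is the closest (its error is |1039*49 - 296*172|/(172*49) = 1/8428).

296/49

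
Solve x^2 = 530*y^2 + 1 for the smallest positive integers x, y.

(x, y) = (1059, 46)

First expand sqrt(530) as a continued fraction. With x_i = (sqrt(530) + m_i)/d_i and (m_0, d_0) = (0, 1): a_0 = floor(sqrt(530)) = 23, since 23^2 = 529 <= 530 < 576 = 24^2.
Iterate m_{i+1} = d_i*a_i - m_i, d_{i+1} = (530 - m_{i+1}^2)/d_i, a_{i+1} = floor((a_0 + m_{i+1})/d_{i+1}):
  m_1 = 1*23 - 0 = 23, d_1 = (530 - 23^2)/1 = 1/1 = 1, a_1 = floor((23 + 23)/1) = 46.
  m_2 = 1*46 - 23 = 23, d_2 = (530 - 23^2)/1 = 1/1 = 1: (m_2, d_2) = (m_1, d_1) = (23, 1), so from here the quotient a_1 repeats; the period length is 1.
So sqrt(530) = [23; (46)] with period length k = 1.
k is odd, so (p_{k-1}, q_{k-1}) only solves x^2 - 530y^2 = -1 and the fundamental solution of x^2 - 530y^2 = 1 is (p_{2k-1}, q_{2k-1}) = (p_1, q_1); compute convergents through index 1, running through the period twice.
Convergents (p_i = a_i*p_{i-1} + p_{i-2}, q_i = a_i*q_{i-1} + q_{i-2} with p_{-2}=0, p_{-1}=1, q_{-2}=1, q_{-1}=0):
  i=0: a_0=23, p_0 = 23*1 + 0 = 23, q_0 = 23*0 + 1 = 1.
  i=1: a_1=46, p_1 = 46*23 + 1 = 1059, q_1 = 46*1 + 0 = 46.
Indeed p_0^2 - 530*q_0^2 = 529 - 530 = -1, not +1.
Check: 1059^2 - 530*46^2 = 1121481 - 1121480 = 1, so (x, y) = (1059, 46) solves the equation, and by the theorem it is the least positive solution.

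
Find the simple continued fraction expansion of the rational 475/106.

[4; 2, 12, 1, 3]

Run the Euclidean algorithm on 475 and 106; the successive quotients are the partial quotients a_0, a_1, ... (each step inverts the fractional part left over by the previous one):
  475 = 4*106 + 51, so a_0 = 4.
  106 = 2*51 + 4, so a_1 = 2.
  51 = 12*4 + 3, so a_2 = 12.
  4 = 1*3 + 1, so a_3 = 1.
  3 = 3*1 + 0, so a_4 = 3.
The remainder reaches 0 after 5 divisions, so the expansion has 5 partial quotients, read off in order.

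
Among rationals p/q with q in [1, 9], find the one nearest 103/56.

Expand x = 103/56 as a continued fraction with the Euclidean algorithm:
  103 = 1*56 + 47, so a_0 = 1.
  56 = 1*47 + 9, so a_1 = 1.
  47 = 5*9 + 2, so a_2 = 5.
  9 = 4*2 + 1, so a_3 = 4.
  2 = 2*1 + 0, so a_4 = 2.
so x = [1; 1, 5, 4, 2].
Convergents (p_i = a_i*p_{i-1} + p_{i-2}, q_i = a_i*q_{i-1} + q_{i-2} with p_{-2}=0, p_{-1}=1, q_{-2}=1, q_{-1}=0), until the denominator exceeds 9:
  i=0: a_0=1, p_0 = 1*1 + 0 = 1, q_0 = 1*0 + 1 = 1.
  i=1: a_1=1, p_1 = 1*1 + 1 = 2, q_1 = 1*1 + 0 = 1.
  i=2: a_2=5, p_2 = 5*2 + 1 = 11, q_2 = 5*1 + 1 = 6.
  i=3: a_3=4, p_3 = 4*11 + 2 = 46, q_3 = 4*6 + 1 = 25.
q_3 = 25 > 9, so the last convergent with denominator <= 9 is p_2/q_2 = 11/6.
The closest fraction with denominator <= 9 is either p_2/q_2 or the intermediate fraction (k*p_2 + p_1)/(k*q_2 + q_1) with the largest k >= 1 whose denominator stays <= 9; these approach x as k grows, and every other convergent or intermediate fraction in range is farther away.
Largest k: floor((9 - q_1)/q_2) = floor((9 - 1)/6) = 1.
That gives (1*11 + 2)/(1*6 + 1) = 13/7.
Compare the errors: |x - 11/6| = |103*6 - 11*56|/(56*6) = 2/336, and |x - 13/7| = |103*7 - 13*56|/(56*7) = 7/392.
Cross-multiplying, 2*392 = 784 < 2352 = 7*336, so 2/336 is smaller: the convergent 11/6 is closer to x than 13/7.

11/6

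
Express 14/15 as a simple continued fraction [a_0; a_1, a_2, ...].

Run the Euclidean algorithm on 14 and 15; the successive quotients are the partial quotients a_0, a_1, ... (each step inverts the fractional part left over by the previous one):
  14 = 0*15 + 14, so a_0 = 0.
  15 = 1*14 + 1, so a_1 = 1.
  14 = 14*1 + 0, so a_2 = 14.
The remainder reaches 0 after 3 divisions, so the expansion has 3 partial quotients, read off in order.

[0; 1, 14]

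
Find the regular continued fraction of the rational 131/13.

[10; 13]

Run the Euclidean algorithm on 131 and 13; the successive quotients are the partial quotients a_0, a_1, ... (each step inverts the fractional part left over by the previous one):
  131 = 10*13 + 1, so a_0 = 10.
  13 = 13*1 + 0, so a_1 = 13.
The remainder reaches 0 after 2 divisions, so the expansion has 2 partial quotients, read off in order.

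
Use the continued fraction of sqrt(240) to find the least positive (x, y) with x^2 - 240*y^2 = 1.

First expand sqrt(240) as a continued fraction. With x_i = (sqrt(240) + m_i)/d_i and (m_0, d_0) = (0, 1): a_0 = floor(sqrt(240)) = 15, since 15^2 = 225 <= 240 < 256 = 16^2.
Iterate m_{i+1} = d_i*a_i - m_i, d_{i+1} = (240 - m_{i+1}^2)/d_i, a_{i+1} = floor((a_0 + m_{i+1})/d_{i+1}):
  m_1 = 1*15 - 0 = 15, d_1 = (240 - 15^2)/1 = 15/1 = 15, a_1 = floor((15 + 15)/15) = 2.
  m_2 = 15*2 - 15 = 15, d_2 = (240 - 15^2)/15 = 15/15 = 1, a_2 = floor((15 + 15)/1) = 30.
  m_3 = 1*30 - 15 = 15, d_3 = (240 - 15^2)/1 = 15/1 = 15: (m_3, d_3) = (m_1, d_1) = (15, 15), so from here the quotients repeat a_1, a_2; the period length is 2.
So sqrt(240) = [15; (2, 30)] with period length k = 2.
k is even, so the fundamental solution of x^2 - 240y^2 = 1 is (p_{k-1}, q_{k-1}) = (p_1, q_1); compute convergents through index 1.
Convergents (p_i = a_i*p_{i-1} + p_{i-2}, q_i = a_i*q_{i-1} + q_{i-2} with p_{-2}=0, p_{-1}=1, q_{-2}=1, q_{-1}=0):
  i=0: a_0=15, p_0 = 15*1 + 0 = 15, q_0 = 15*0 + 1 = 1.
  i=1: a_1=2, p_1 = 2*15 + 1 = 31, q_1 = 2*1 + 0 = 2.
Check: 31^2 - 240*2^2 = 961 - 960 = 1, so (x, y) = (31, 2) solves the equation, and by the theorem it is the least positive solution.

(x, y) = (31, 2)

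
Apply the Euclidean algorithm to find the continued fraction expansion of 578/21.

Run the Euclidean algorithm on 578 and 21; the successive quotients are the partial quotients a_0, a_1, ... (each step inverts the fractional part left over by the previous one):
  578 = 27*21 + 11, so a_0 = 27.
  21 = 1*11 + 10, so a_1 = 1.
  11 = 1*10 + 1, so a_2 = 1.
  10 = 10*1 + 0, so a_3 = 10.
The remainder reaches 0 after 4 divisions, so the expansion has 4 partial quotients, read off in order.

[27; 1, 1, 10]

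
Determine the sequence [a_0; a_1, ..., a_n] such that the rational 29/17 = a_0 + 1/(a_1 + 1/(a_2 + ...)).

[1; 1, 2, 2, 2]

Run the Euclidean algorithm on 29 and 17; the successive quotients are the partial quotients a_0, a_1, ... (each step inverts the fractional part left over by the previous one):
  29 = 1*17 + 12, so a_0 = 1.
  17 = 1*12 + 5, so a_1 = 1.
  12 = 2*5 + 2, so a_2 = 2.
  5 = 2*2 + 1, so a_3 = 2.
  2 = 2*1 + 0, so a_4 = 2.
The remainder reaches 0 after 5 divisions, so the expansion has 5 partial quotients, read off in order.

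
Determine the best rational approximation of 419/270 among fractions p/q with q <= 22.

31/20

Expand x = 419/270 as a continued fraction with the Euclidean algorithm:
  419 = 1*270 + 149, so a_0 = 1.
  270 = 1*149 + 121, so a_1 = 1.
  149 = 1*121 + 28, so a_2 = 1.
  121 = 4*28 + 9, so a_3 = 4.
  28 = 3*9 + 1, so a_4 = 3.
  9 = 9*1 + 0, so a_5 = 9.
so x = [1; 1, 1, 4, 3, 9].
Convergents (p_i = a_i*p_{i-1} + p_{i-2}, q_i = a_i*q_{i-1} + q_{i-2} with p_{-2}=0, p_{-1}=1, q_{-2}=1, q_{-1}=0), until the denominator exceeds 22:
  i=0: a_0=1, p_0 = 1*1 + 0 = 1, q_0 = 1*0 + 1 = 1.
  i=1: a_1=1, p_1 = 1*1 + 1 = 2, q_1 = 1*1 + 0 = 1.
  i=2: a_2=1, p_2 = 1*2 + 1 = 3, q_2 = 1*1 + 1 = 2.
  i=3: a_3=4, p_3 = 4*3 + 2 = 14, q_3 = 4*2 + 1 = 9.
  i=4: a_4=3, p_4 = 3*14 + 3 = 45, q_4 = 3*9 + 2 = 29.
q_4 = 29 > 22, so the last convergent with denominator <= 22 is p_3/q_3 = 14/9.
The closest fraction with denominator <= 22 is either p_3/q_3 or the intermediate fraction (k*p_3 + p_2)/(k*q_3 + q_2) with the largest k >= 1 whose denominator stays <= 22; these approach x as k grows, and every other convergent or intermediate fraction in range is farther away.
Largest k: floor((22 - q_2)/q_3) = floor((22 - 2)/9) = 2.
That gives (2*14 + 3)/(2*9 + 2) = 31/20.
Compare the errors: |x - 14/9| = |419*9 - 14*270|/(270*9) = 9/2430, and |x - 31/20| = |419*20 - 31*270|/(270*20) = 10/5400.
Cross-multiplying, 10*2430 = 24300 < 48600 = 9*5400, so 10/5400 is smaller: the intermediate fraction 31/20 is closer to x than 14/9.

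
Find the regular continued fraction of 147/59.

[2; 2, 29]

Run the Euclidean algorithm on 147 and 59; the successive quotients are the partial quotients a_0, a_1, ... (each step inverts the fractional part left over by the previous one):
  147 = 2*59 + 29, so a_0 = 2.
  59 = 2*29 + 1, so a_1 = 2.
  29 = 29*1 + 0, so a_2 = 29.
The remainder reaches 0 after 3 divisions, so the expansion has 3 partial quotients, read off in order.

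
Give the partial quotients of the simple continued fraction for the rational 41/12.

Run the Euclidean algorithm on 41 and 12; the successive quotients are the partial quotients a_0, a_1, ... (each step inverts the fractional part left over by the previous one):
  41 = 3*12 + 5, so a_0 = 3.
  12 = 2*5 + 2, so a_1 = 2.
  5 = 2*2 + 1, so a_2 = 2.
  2 = 2*1 + 0, so a_3 = 2.
The remainder reaches 0 after 4 divisions, so the expansion has 4 partial quotients, read off in order.

[3; 2, 2, 2]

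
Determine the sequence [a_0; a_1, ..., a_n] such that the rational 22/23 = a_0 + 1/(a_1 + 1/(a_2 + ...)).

[0; 1, 22]

Run the Euclidean algorithm on 22 and 23; the successive quotients are the partial quotients a_0, a_1, ... (each step inverts the fractional part left over by the previous one):
  22 = 0*23 + 22, so a_0 = 0.
  23 = 1*22 + 1, so a_1 = 1.
  22 = 22*1 + 0, so a_2 = 22.
The remainder reaches 0 after 3 divisions, so the expansion has 3 partial quotients, read off in order.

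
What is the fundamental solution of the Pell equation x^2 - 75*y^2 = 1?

(x, y) = (26, 3)

First expand sqrt(75) as a continued fraction. With x_i = (sqrt(75) + m_i)/d_i and (m_0, d_0) = (0, 1): a_0 = floor(sqrt(75)) = 8, since 8^2 = 64 <= 75 < 81 = 9^2.
Iterate m_{i+1} = d_i*a_i - m_i, d_{i+1} = (75 - m_{i+1}^2)/d_i, a_{i+1} = floor((a_0 + m_{i+1})/d_{i+1}):
  m_1 = 1*8 - 0 = 8, d_1 = (75 - 8^2)/1 = 11/1 = 11, a_1 = floor((8 + 8)/11) = 1.
  m_2 = 11*1 - 8 = 3, d_2 = (75 - 3^2)/11 = 66/11 = 6, a_2 = floor((8 + 3)/6) = 1.
  m_3 = 6*1 - 3 = 3, d_3 = (75 - 3^2)/6 = 66/6 = 11, a_3 = floor((8 + 3)/11) = 1.
  m_4 = 11*1 - 3 = 8, d_4 = (75 - 8^2)/11 = 11/11 = 1, a_4 = floor((8 + 8)/1) = 16.
  m_5 = 1*16 - 8 = 8, d_5 = (75 - 8^2)/1 = 11/1 = 11: (m_5, d_5) = (m_1, d_1) = (8, 11), so from here the quotients repeat a_1, ..., a_4; the period length is 4.
So sqrt(75) = [8; (1, 1, 1, 16)] with period length k = 4.
k is even, so the fundamental solution of x^2 - 75y^2 = 1 is (p_{k-1}, q_{k-1}) = (p_3, q_3); compute convergents through index 3.
Convergents (p_i = a_i*p_{i-1} + p_{i-2}, q_i = a_i*q_{i-1} + q_{i-2} with p_{-2}=0, p_{-1}=1, q_{-2}=1, q_{-1}=0):
  i=0: a_0=8, p_0 = 8*1 + 0 = 8, q_0 = 8*0 + 1 = 1.
  i=1: a_1=1, p_1 = 1*8 + 1 = 9, q_1 = 1*1 + 0 = 1.
  i=2: a_2=1, p_2 = 1*9 + 8 = 17, q_2 = 1*1 + 1 = 2.
  i=3: a_3=1, p_3 = 1*17 + 9 = 26, q_3 = 1*2 + 1 = 3.
Check: 26^2 - 75*3^2 = 676 - 675 = 1, so (x, y) = (26, 3) solves the equation, and by the theorem it is the least positive solution.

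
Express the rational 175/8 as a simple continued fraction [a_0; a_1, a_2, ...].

[21; 1, 7]

Run the Euclidean algorithm on 175 and 8; the successive quotients are the partial quotients a_0, a_1, ... (each step inverts the fractional part left over by the previous one):
  175 = 21*8 + 7, so a_0 = 21.
  8 = 1*7 + 1, so a_1 = 1.
  7 = 7*1 + 0, so a_2 = 7.
The remainder reaches 0 after 3 divisions, so the expansion has 3 partial quotients, read off in order.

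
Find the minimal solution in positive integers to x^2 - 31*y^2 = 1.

First expand sqrt(31) as a continued fraction. With x_i = (sqrt(31) + m_i)/d_i and (m_0, d_0) = (0, 1): a_0 = floor(sqrt(31)) = 5, since 5^2 = 25 <= 31 < 36 = 6^2.
Iterate m_{i+1} = d_i*a_i - m_i, d_{i+1} = (31 - m_{i+1}^2)/d_i, a_{i+1} = floor((a_0 + m_{i+1})/d_{i+1}):
  m_1 = 1*5 - 0 = 5, d_1 = (31 - 5^2)/1 = 6/1 = 6, a_1 = floor((5 + 5)/6) = 1.
  m_2 = 6*1 - 5 = 1, d_2 = (31 - 1^2)/6 = 30/6 = 5, a_2 = floor((5 + 1)/5) = 1.
  m_3 = 5*1 - 1 = 4, d_3 = (31 - 4^2)/5 = 15/5 = 3, a_3 = floor((5 + 4)/3) = 3.
  m_4 = 3*3 - 4 = 5, d_4 = (31 - 5^2)/3 = 6/3 = 2, a_4 = floor((5 + 5)/2) = 5.
  m_5 = 2*5 - 5 = 5, d_5 = (31 - 5^2)/2 = 6/2 = 3, a_5 = floor((5 + 5)/3) = 3.
  m_6 = 3*3 - 5 = 4, d_6 = (31 - 4^2)/3 = 15/3 = 5, a_6 = floor((5 + 4)/5) = 1.
  m_7 = 5*1 - 4 = 1, d_7 = (31 - 1^2)/5 = 30/5 = 6, a_7 = floor((5 + 1)/6) = 1.
  m_8 = 6*1 - 1 = 5, d_8 = (31 - 5^2)/6 = 6/6 = 1, a_8 = floor((5 + 5)/1) = 10.
  m_9 = 1*10 - 5 = 5, d_9 = (31 - 5^2)/1 = 6/1 = 6: (m_9, d_9) = (m_1, d_1) = (5, 6), so from here the quotients repeat a_1, ..., a_8; the period length is 8.
So sqrt(31) = [5; (1, 1, 3, 5, 3, 1, 1, 10)] with period length k = 8.
k is even, so the fundamental solution of x^2 - 31y^2 = 1 is (p_{k-1}, q_{k-1}) = (p_7, q_7); compute convergents through index 7.
Convergents (p_i = a_i*p_{i-1} + p_{i-2}, q_i = a_i*q_{i-1} + q_{i-2} with p_{-2}=0, p_{-1}=1, q_{-2}=1, q_{-1}=0):
  i=0: a_0=5, p_0 = 5*1 + 0 = 5, q_0 = 5*0 + 1 = 1.
  i=1: a_1=1, p_1 = 1*5 + 1 = 6, q_1 = 1*1 + 0 = 1.
  i=2: a_2=1, p_2 = 1*6 + 5 = 11, q_2 = 1*1 + 1 = 2.
  i=3: a_3=3, p_3 = 3*11 + 6 = 39, q_3 = 3*2 + 1 = 7.
  i=4: a_4=5, p_4 = 5*39 + 11 = 206, q_4 = 5*7 + 2 = 37.
  i=5: a_5=3, p_5 = 3*206 + 39 = 657, q_5 = 3*37 + 7 = 118.
  i=6: a_6=1, p_6 = 1*657 + 206 = 863, q_6 = 1*118 + 37 = 155.
  i=7: a_7=1, p_7 = 1*863 + 657 = 1520, q_7 = 1*155 + 118 = 273.
Check: 1520^2 - 31*273^2 = 2310400 - 2310399 = 1, so (x, y) = (1520, 273) solves the equation, and by the theorem it is the least positive solution.

(x, y) = (1520, 273)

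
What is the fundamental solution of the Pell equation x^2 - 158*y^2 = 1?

(x, y) = (7743, 616)

First expand sqrt(158) as a continued fraction. With x_i = (sqrt(158) + m_i)/d_i and (m_0, d_0) = (0, 1): a_0 = floor(sqrt(158)) = 12, since 12^2 = 144 <= 158 < 169 = 13^2.
Iterate m_{i+1} = d_i*a_i - m_i, d_{i+1} = (158 - m_{i+1}^2)/d_i, a_{i+1} = floor((a_0 + m_{i+1})/d_{i+1}):
  m_1 = 1*12 - 0 = 12, d_1 = (158 - 12^2)/1 = 14/1 = 14, a_1 = floor((12 + 12)/14) = 1.
  m_2 = 14*1 - 12 = 2, d_2 = (158 - 2^2)/14 = 154/14 = 11, a_2 = floor((12 + 2)/11) = 1.
  m_3 = 11*1 - 2 = 9, d_3 = (158 - 9^2)/11 = 77/11 = 7, a_3 = floor((12 + 9)/7) = 3.
  m_4 = 7*3 - 9 = 12, d_4 = (158 - 12^2)/7 = 14/7 = 2, a_4 = floor((12 + 12)/2) = 12.
  m_5 = 2*12 - 12 = 12, d_5 = (158 - 12^2)/2 = 14/2 = 7, a_5 = floor((12 + 12)/7) = 3.
  m_6 = 7*3 - 12 = 9, d_6 = (158 - 9^2)/7 = 77/7 = 11, a_6 = floor((12 + 9)/11) = 1.
  m_7 = 11*1 - 9 = 2, d_7 = (158 - 2^2)/11 = 154/11 = 14, a_7 = floor((12 + 2)/14) = 1.
  m_8 = 14*1 - 2 = 12, d_8 = (158 - 12^2)/14 = 14/14 = 1, a_8 = floor((12 + 12)/1) = 24.
  m_9 = 1*24 - 12 = 12, d_9 = (158 - 12^2)/1 = 14/1 = 14: (m_9, d_9) = (m_1, d_1) = (12, 14), so from here the quotients repeat a_1, ..., a_8; the period length is 8.
So sqrt(158) = [12; (1, 1, 3, 12, 3, 1, 1, 24)] with period length k = 8.
k is even, so the fundamental solution of x^2 - 158y^2 = 1 is (p_{k-1}, q_{k-1}) = (p_7, q_7); compute convergents through index 7.
Convergents (p_i = a_i*p_{i-1} + p_{i-2}, q_i = a_i*q_{i-1} + q_{i-2} with p_{-2}=0, p_{-1}=1, q_{-2}=1, q_{-1}=0):
  i=0: a_0=12, p_0 = 12*1 + 0 = 12, q_0 = 12*0 + 1 = 1.
  i=1: a_1=1, p_1 = 1*12 + 1 = 13, q_1 = 1*1 + 0 = 1.
  i=2: a_2=1, p_2 = 1*13 + 12 = 25, q_2 = 1*1 + 1 = 2.
  i=3: a_3=3, p_3 = 3*25 + 13 = 88, q_3 = 3*2 + 1 = 7.
  i=4: a_4=12, p_4 = 12*88 + 25 = 1081, q_4 = 12*7 + 2 = 86.
  i=5: a_5=3, p_5 = 3*1081 + 88 = 3331, q_5 = 3*86 + 7 = 265.
  i=6: a_6=1, p_6 = 1*3331 + 1081 = 4412, q_6 = 1*265 + 86 = 351.
  i=7: a_7=1, p_7 = 1*4412 + 3331 = 7743, q_7 = 1*351 + 265 = 616.
Check: 7743^2 - 158*616^2 = 59954049 - 59954048 = 1, so (x, y) = (7743, 616) solves the equation, and by the theorem it is the least positive solution.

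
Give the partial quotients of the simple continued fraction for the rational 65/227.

[0; 3, 2, 32]

Run the Euclidean algorithm on 65 and 227; the successive quotients are the partial quotients a_0, a_1, ... (each step inverts the fractional part left over by the previous one):
  65 = 0*227 + 65, so a_0 = 0.
  227 = 3*65 + 32, so a_1 = 3.
  65 = 2*32 + 1, so a_2 = 2.
  32 = 32*1 + 0, so a_3 = 32.
The remainder reaches 0 after 4 divisions, so the expansion has 4 partial quotients, read off in order.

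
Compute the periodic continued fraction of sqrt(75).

Write x_i = (sqrt(75) + m_i)/d_i with (m_0, d_0) = (0, 1). a_0 = floor(sqrt(75)) = 8, since 8^2 = 64 <= 75 < 81 = 9^2.
Iterate m_{i+1} = d_i*a_i - m_i, d_{i+1} = (75 - m_{i+1}^2)/d_i, a_{i+1} = floor((a_0 + m_{i+1})/d_{i+1}):
  m_1 = 1*8 - 0 = 8, d_1 = (75 - 8^2)/1 = 11/1 = 11, a_1 = floor((8 + 8)/11) = 1.
  m_2 = 11*1 - 8 = 3, d_2 = (75 - 3^2)/11 = 66/11 = 6, a_2 = floor((8 + 3)/6) = 1.
  m_3 = 6*1 - 3 = 3, d_3 = (75 - 3^2)/6 = 66/6 = 11, a_3 = floor((8 + 3)/11) = 1.
  m_4 = 11*1 - 3 = 8, d_4 = (75 - 8^2)/11 = 11/11 = 1, a_4 = floor((8 + 8)/1) = 16.
  m_5 = 1*16 - 8 = 8, d_5 = (75 - 8^2)/1 = 11/1 = 11: (m_5, d_5) = (m_1, d_1) = (8, 11), so from here the quotients repeat a_1, ..., a_4; the period length is 4.
Hence the expansion of sqrt(75) is a_0 = 8 followed by the repeating block 1, 1, 1, 16 (period 4).

[8; (1, 1, 1, 16)]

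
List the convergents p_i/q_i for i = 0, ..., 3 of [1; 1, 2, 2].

1/1, 2/1, 5/3, 12/7

Using the convergent recurrence p_i = a_i*p_{i-1} + p_{i-2}, q_i = a_i*q_{i-1} + q_{i-2} with p_{-2}=0, p_{-1}=1, q_{-2}=1, q_{-1}=0:
  i=0: a_0=1, p_0 = 1*1 + 0 = 1, q_0 = 1*0 + 1 = 1.
  i=1: a_1=1, p_1 = 1*1 + 1 = 2, q_1 = 1*1 + 0 = 1.
  i=2: a_2=2, p_2 = 2*2 + 1 = 5, q_2 = 2*1 + 1 = 3.
  i=3: a_3=2, p_3 = 2*5 + 2 = 12, q_3 = 2*3 + 1 = 7.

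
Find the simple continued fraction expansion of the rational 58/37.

[1; 1, 1, 3, 5]

Run the Euclidean algorithm on 58 and 37; the successive quotients are the partial quotients a_0, a_1, ... (each step inverts the fractional part left over by the previous one):
  58 = 1*37 + 21, so a_0 = 1.
  37 = 1*21 + 16, so a_1 = 1.
  21 = 1*16 + 5, so a_2 = 1.
  16 = 3*5 + 1, so a_3 = 3.
  5 = 5*1 + 0, so a_4 = 5.
The remainder reaches 0 after 5 divisions, so the expansion has 5 partial quotients, read off in order.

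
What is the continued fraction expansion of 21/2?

Run the Euclidean algorithm on 21 and 2; the successive quotients are the partial quotients a_0, a_1, ... (each step inverts the fractional part left over by the previous one):
  21 = 10*2 + 1, so a_0 = 10.
  2 = 2*1 + 0, so a_1 = 2.
The remainder reaches 0 after 2 divisions, so the expansion has 2 partial quotients, read off in order.

[10; 2]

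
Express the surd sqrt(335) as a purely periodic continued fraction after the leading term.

[18; (3, 3, 3, 36)]

Write x_i = (sqrt(335) + m_i)/d_i with (m_0, d_0) = (0, 1). a_0 = floor(sqrt(335)) = 18, since 18^2 = 324 <= 335 < 361 = 19^2.
Iterate m_{i+1} = d_i*a_i - m_i, d_{i+1} = (335 - m_{i+1}^2)/d_i, a_{i+1} = floor((a_0 + m_{i+1})/d_{i+1}):
  m_1 = 1*18 - 0 = 18, d_1 = (335 - 18^2)/1 = 11/1 = 11, a_1 = floor((18 + 18)/11) = 3.
  m_2 = 11*3 - 18 = 15, d_2 = (335 - 15^2)/11 = 110/11 = 10, a_2 = floor((18 + 15)/10) = 3.
  m_3 = 10*3 - 15 = 15, d_3 = (335 - 15^2)/10 = 110/10 = 11, a_3 = floor((18 + 15)/11) = 3.
  m_4 = 11*3 - 15 = 18, d_4 = (335 - 18^2)/11 = 11/11 = 1, a_4 = floor((18 + 18)/1) = 36.
  m_5 = 1*36 - 18 = 18, d_5 = (335 - 18^2)/1 = 11/1 = 11: (m_5, d_5) = (m_1, d_1) = (18, 11), so from here the quotients repeat a_1, ..., a_4; the period length is 4.
Hence the expansion of sqrt(335) is a_0 = 18 followed by the repeating block 3, 3, 3, 36 (period 4).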